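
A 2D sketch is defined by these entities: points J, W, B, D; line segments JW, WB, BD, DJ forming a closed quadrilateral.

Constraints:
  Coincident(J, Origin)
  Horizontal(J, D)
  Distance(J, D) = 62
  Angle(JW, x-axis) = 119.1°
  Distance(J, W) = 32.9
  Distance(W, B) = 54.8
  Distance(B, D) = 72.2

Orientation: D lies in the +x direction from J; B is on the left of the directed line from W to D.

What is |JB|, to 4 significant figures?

68.46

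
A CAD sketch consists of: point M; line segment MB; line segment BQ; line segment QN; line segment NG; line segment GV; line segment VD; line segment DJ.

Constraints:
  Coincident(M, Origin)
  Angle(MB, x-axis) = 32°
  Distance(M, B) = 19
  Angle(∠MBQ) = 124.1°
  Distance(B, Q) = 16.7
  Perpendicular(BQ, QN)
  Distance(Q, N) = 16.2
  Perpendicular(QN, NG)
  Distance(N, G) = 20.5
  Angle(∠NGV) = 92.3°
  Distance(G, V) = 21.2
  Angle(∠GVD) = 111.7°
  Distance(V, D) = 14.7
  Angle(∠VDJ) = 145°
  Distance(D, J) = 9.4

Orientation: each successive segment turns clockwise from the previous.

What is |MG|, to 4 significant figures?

6.868

The perpendicularity gives QN at right angles to BQ, so QN runs at -113.9°; with |QN| = 16.2, N = (24.82, -11.51). The perpendicularity gives NG at right angles to QN, so NG runs at 156.1°; with |NG| = 20.5, G = (6.075, -3.203). Then |MG| = |G − M| = 6.868.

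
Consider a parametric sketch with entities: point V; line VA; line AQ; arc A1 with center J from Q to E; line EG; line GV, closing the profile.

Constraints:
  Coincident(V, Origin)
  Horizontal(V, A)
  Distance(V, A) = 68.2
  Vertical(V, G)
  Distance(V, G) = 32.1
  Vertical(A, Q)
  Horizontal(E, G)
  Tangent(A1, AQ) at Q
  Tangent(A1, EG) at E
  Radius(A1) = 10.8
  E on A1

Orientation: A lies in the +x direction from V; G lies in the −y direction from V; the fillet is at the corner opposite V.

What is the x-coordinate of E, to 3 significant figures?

57.4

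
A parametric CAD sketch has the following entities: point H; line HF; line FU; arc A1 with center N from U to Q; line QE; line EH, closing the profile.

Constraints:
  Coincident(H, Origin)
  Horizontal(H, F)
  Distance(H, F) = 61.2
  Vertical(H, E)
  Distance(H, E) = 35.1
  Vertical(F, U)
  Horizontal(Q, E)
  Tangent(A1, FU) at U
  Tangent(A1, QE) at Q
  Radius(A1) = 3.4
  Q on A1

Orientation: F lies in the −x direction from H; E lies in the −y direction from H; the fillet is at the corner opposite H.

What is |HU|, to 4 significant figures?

68.92

H is at the origin; H and F share the same y with |HF| = 61.2 and F on the −x side, so F = (-61.20, 0.000). H and E share the same x with |HE| = 35.1 and E on the −y side, so E = (0.000, -35.10). The virtual corner opposite H is at (-61.20, -35.10). Since A1 is tangent to FU there, NU ⟂ FU and since A1 is tangent to QE there, NQ ⟂ QE, with radius 3.4, so the center N sits 3.4 in from both sides at N = (-57.80, -31.70). That places the tangent points at U = (-61.20, -31.70) on FU and Q = (-57.80, -35.10) on QE. Then |HU| = |U − H| = 68.92.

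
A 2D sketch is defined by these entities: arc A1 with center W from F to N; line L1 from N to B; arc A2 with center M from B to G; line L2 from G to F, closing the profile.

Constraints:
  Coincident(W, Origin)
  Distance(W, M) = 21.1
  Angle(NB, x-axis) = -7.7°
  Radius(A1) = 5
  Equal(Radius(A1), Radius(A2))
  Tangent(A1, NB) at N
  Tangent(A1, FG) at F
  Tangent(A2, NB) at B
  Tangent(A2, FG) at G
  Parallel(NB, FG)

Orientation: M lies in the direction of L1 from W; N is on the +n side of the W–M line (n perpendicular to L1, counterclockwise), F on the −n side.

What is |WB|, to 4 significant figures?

21.68

The slot axis is L1's direction at -7.7°, so u = (cos -7.7°, sin -7.7°) = (0.9910, -0.1340) and n = (−sin -7.7°, cos -7.7°) = (0.1340, 0.9910). W is at the origin and M lies 21.1 along u from W, so M = 21.1·u = (20.91, -2.827). Tangency of A1 to both parallel lines with radius 5.0 puts N and F at W ± 5.0·n: N = (0.6699, 4.955), F = (-0.6699, -4.955). Equal radii place B and G the same way about M: B = M + 5.0·n = (21.58, 2.128), G = M − 5.0·n = (20.24, -7.782). Then |WB| = |B − W| = 21.68.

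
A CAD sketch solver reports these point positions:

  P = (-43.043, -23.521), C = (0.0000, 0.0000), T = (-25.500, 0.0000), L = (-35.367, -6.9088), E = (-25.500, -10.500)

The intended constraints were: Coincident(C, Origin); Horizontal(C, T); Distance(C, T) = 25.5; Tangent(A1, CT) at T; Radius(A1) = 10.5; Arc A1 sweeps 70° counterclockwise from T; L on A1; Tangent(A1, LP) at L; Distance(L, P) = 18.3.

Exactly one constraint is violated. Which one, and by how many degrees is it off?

Tangent(A1, LP) at L — off by 4.80°.

C = (0.00, 0.00) ✓; C.y = 0.00, T.y = 0.00 ✓; |CT| = 25.50 ✓; ∠(ET, TC) = 90.00° ✓; |ET| = 10.50 ✓; bearing(E→L) − bearing(E→T) = 70.00° ✓; |EL| = 10.50 ✓; ∠(EL, LP) = 94.80° ✗; |LP| = 18.30 ✓.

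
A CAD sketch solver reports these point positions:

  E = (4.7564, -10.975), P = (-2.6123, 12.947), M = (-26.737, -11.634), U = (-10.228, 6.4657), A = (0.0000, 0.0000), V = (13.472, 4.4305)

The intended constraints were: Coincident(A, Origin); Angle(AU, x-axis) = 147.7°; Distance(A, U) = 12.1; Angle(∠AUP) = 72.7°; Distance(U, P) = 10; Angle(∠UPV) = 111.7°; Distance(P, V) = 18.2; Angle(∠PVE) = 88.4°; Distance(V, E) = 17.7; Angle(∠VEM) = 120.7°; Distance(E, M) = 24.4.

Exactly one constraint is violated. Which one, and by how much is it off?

Distance(E, M) = 24.4 — off by 7.10.

A = (0.00, 0.00) ✓; AU at 147.7° ✓; |AU| = 12.10 ✓; ∠AUP = 72.70° ✓; |UP| = 10.00 ✓; ∠UPV = 111.7° ✓; |PV| = 18.20 ✓; ∠PVE = 88.40° ✓; |VE| = 17.70 ✓; ∠VEM = 120.7° ✓; |EM| = 31.50 ✗.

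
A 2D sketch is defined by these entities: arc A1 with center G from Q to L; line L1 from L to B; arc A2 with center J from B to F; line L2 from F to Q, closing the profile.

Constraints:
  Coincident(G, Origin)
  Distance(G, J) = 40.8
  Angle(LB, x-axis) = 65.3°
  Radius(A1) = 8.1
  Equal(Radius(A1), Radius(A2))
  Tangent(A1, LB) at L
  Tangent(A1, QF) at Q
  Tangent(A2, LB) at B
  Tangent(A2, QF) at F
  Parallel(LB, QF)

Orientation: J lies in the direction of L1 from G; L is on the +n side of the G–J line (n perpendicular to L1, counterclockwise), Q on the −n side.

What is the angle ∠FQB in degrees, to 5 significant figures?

21.656°

The slot axis is L1's direction at 65.3°, so u = (cos 65.3°, sin 65.3°) = (0.41787, 0.90851) and n = (−sin 65.3°, cos 65.3°) = (-0.90851, 0.41787). G is at the origin and J lies 40.8 along u from G, so J = 40.8·u = (17.049, 37.067). Tangency of A1 to both parallel lines with radius 8.1 puts L and Q at G ± 8.1·n: L = (-7.3589, 3.3847), Q = (7.3589, -3.3847). Equal radii place B and F the same way about J: B = J + 8.1·n = (9.6901, 40.452), F = J − 8.1·n = (24.408, 33.682). Then cos ∠FQB = QF·QB / (|QF||QB|), giving 21.656°.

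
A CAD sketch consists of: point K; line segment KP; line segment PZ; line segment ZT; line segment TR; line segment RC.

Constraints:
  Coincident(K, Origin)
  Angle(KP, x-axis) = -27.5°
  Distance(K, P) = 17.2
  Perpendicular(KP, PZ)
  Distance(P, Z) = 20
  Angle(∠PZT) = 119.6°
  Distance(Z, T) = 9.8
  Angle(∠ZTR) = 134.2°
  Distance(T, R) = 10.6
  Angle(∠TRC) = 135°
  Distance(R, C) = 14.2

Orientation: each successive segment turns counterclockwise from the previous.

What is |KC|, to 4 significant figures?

12.60

K is at the origin; KP runs at -27.5° with length 17.2, so P = (15.26, -7.942). KP ⟂ PZ, so PZ runs at 62.50°; with |PZ| = 20.0, Z = (24.49, 9.798). ∠PZT = 119.6° gives ZT at 122.9° from the x-axis; with |ZT| = 9.8, T = (19.17, 18.03). ∠ZTR = 134.2° gives TR at 168.7° from the x-axis; with |TR| = 10.6, R = (8.774, 20.10). ∠TRC = 135.0° gives RC at -146.3° from the x-axis; with |RC| = 14.2, C = (-3.040, 12.22). Then |KC| = |C − K| = 12.60.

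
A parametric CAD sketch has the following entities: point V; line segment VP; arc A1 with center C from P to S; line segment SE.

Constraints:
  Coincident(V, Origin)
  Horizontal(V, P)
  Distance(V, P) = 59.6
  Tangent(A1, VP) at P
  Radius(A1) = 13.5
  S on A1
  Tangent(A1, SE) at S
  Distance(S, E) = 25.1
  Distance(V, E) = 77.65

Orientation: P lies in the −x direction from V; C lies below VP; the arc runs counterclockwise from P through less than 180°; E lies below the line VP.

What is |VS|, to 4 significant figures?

74.59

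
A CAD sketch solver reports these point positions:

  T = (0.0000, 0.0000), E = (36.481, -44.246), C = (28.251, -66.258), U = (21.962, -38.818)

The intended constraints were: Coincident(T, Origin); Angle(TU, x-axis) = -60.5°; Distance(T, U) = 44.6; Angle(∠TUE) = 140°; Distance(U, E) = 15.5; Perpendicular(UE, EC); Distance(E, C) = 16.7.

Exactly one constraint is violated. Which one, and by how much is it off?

Distance(E, C) = 16.7 — off by 6.80.

T = (0.00, 0.00) ✓; TU at -60.50° ✓; |TU| = 44.60 ✓; ∠TUE = 140.0° ✓; |UE| = 15.50 ✓; ∠(UE, EC) = 90.00° ✓; |EC| = 23.50 ✗.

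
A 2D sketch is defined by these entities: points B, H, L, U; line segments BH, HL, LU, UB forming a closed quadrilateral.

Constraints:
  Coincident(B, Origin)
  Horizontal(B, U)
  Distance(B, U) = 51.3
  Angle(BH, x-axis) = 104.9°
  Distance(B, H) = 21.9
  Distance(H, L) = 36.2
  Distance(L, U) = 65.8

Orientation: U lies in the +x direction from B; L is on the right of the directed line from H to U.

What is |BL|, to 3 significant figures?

19.3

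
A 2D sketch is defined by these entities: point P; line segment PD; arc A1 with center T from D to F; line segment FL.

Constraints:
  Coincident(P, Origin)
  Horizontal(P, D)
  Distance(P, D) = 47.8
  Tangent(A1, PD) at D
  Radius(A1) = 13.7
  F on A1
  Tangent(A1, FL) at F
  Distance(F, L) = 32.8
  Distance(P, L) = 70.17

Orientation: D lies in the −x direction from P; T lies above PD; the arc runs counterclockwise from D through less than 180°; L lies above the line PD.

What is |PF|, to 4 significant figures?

40.65

P is at the origin; P and D share the same y with |PD| = 47.8 and D on the −x side, so D = (-47.80, 0.000). Tangency of A1 to PD means the radius TD is perpendicular to PD, so T = D + (0, 13.7) = (-47.80, 13.70). Since TF ⟂ FL (tangency), |TL| = √(13.7² + 32.8²) = 35.55 regardless of where F sits on A1. So L lies on both circle(P, 70.17) and circle(T, 35.55); the above-PD intersection is L = (-50.06, 49.17). F is the foot of the tangent from L: F = (-35.52, 19.77).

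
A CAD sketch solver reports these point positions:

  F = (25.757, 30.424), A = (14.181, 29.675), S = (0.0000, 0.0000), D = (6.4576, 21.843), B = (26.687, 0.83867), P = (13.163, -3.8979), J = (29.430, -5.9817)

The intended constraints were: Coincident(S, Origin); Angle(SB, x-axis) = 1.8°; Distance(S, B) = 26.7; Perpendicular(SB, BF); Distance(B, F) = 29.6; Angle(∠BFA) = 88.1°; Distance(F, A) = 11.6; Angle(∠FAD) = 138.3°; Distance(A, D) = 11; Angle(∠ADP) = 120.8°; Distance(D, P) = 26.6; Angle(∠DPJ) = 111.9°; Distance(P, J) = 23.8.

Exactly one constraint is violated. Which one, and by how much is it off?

Distance(P, J) = 23.8 — off by 7.40.

S = (0.00, 0.00) ✓; SB at 1.800° ✓; |SB| = 26.70 ✓; ∠(SB, BF) = 90.00° ✓; |BF| = 29.60 ✓; ∠BFA = 88.10° ✓; |FA| = 11.60 ✓; ∠FAD = 138.3° ✓; |AD| = 11.00 ✓; ∠ADP = 120.8° ✓; |DP| = 26.60 ✓; ∠DPJ = 111.9° ✓; |PJ| = 16.40 ✗.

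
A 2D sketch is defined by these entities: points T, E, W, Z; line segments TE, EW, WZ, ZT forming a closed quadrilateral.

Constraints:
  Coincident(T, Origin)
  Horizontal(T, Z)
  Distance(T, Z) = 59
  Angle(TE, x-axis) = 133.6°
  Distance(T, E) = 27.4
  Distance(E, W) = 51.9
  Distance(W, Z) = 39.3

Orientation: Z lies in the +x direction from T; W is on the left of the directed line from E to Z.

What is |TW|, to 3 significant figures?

43.2

Checks: |EW| = 51.90 ✓; |WZ| = 39.30 ✓.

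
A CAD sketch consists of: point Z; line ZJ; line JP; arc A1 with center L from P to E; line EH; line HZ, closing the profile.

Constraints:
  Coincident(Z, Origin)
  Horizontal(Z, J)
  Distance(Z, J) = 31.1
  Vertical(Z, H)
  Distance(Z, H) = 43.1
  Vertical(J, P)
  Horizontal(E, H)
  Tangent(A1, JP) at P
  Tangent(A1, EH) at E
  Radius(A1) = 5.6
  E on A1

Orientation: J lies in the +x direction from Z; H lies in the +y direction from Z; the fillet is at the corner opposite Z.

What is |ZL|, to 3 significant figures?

45.3

Z is at the origin; Z and J share the same y with |ZJ| = 31.1 and J on the +x side, so J = (31.1, 0.00). Z and H share the same x with |ZH| = 43.1 and H on the +y side, so H = (0.00, 43.1). The virtual corner opposite Z is at (31.1, 43.1). Since A1 is tangent to JP there, LP ⟂ JP and A1 meets EH tangentially, so LE is at right angles to EH, with radius 5.6, so the center L sits 5.6 in from both sides at L = (25.5, 37.5). Then |ZL| = |L − Z| = 45.3.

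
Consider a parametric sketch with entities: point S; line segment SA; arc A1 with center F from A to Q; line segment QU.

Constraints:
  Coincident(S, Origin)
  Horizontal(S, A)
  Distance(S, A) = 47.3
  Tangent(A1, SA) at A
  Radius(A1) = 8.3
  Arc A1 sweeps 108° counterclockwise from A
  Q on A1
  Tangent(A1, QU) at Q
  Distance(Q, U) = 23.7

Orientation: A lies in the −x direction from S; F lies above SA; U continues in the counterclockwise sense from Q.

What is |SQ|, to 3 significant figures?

40.9

S is at the origin; SA is horizontal with |SA| = 47.3 and A on the −x side, so A = (-47.3, 0.00). A1 meets SA tangentially, so FA is at right angles to SA, so F = A + (0, 8.3) = (-47.3, 8.30). On A1, A sits at bearing -90° from F; a 108° counterclockwise sweep puts Q at bearing 18°, so Q = F + 8.3·(cos 18°, sin 18°) = (-39.4, 10.9). Then |SQ| = |Q − S| = 40.9.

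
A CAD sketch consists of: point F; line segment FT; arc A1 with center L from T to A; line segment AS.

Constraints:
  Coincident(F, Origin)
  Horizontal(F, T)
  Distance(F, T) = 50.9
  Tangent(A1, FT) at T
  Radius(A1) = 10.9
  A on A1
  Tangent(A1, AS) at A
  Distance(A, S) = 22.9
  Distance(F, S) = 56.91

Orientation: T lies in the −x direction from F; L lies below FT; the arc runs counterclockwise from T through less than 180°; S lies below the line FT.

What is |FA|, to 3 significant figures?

61.9

Checks: ∠(LT, TF) = 90.00° ✓; |LT| = 10.90 ✓; |LA| = 10.90 ✓; ∠(LA, AS) = 90.00° ✓; |AS| = 22.90 ✓; |FS| = 56.91 ✓.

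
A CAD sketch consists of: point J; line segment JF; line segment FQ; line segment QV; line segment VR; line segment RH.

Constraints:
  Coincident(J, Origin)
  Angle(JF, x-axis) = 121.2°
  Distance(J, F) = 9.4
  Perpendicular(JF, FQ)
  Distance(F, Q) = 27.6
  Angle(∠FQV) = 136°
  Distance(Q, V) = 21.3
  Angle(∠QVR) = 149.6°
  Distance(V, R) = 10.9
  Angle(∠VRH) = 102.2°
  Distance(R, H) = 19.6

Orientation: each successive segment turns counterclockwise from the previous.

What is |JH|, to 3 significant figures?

37.9

J is at the origin; JF runs at 121.2° with length 9.4, so F = (-4.87, 8.04). JF is perpendicular to FQ, so FQ runs at -149°; with |FQ| = 27.6, Q = (-28.5, -6.26). ∠FQV = 136.0° gives QV at -105° from the x-axis; with |QV| = 21.3, V = (-33.9, -26.9). ∠QVR = 149.6° gives VR at -74.4° from the x-axis; with |VR| = 10.9, R = (-31.0, -37.3). ∠VRH = 102.2° gives RH at 3.40° from the x-axis; with |RH| = 19.6, H = (-11.4, -36.2). Then |JH| = |H − J| = 37.9.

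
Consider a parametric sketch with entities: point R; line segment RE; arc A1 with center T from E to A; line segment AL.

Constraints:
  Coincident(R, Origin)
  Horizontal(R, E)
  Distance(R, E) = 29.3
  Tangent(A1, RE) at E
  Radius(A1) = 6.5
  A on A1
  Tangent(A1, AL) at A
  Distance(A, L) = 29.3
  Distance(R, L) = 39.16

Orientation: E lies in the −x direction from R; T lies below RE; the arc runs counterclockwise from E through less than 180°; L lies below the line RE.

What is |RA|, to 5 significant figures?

36.154

Checks: ∠(TE, ER) = 90.00° ✓; |TE| = 6.500 ✓; |TA| = 6.500 ✓; ∠(TA, AL) = 90.00° ✓; |AL| = 29.30 ✓; |RL| = 39.16 ✓.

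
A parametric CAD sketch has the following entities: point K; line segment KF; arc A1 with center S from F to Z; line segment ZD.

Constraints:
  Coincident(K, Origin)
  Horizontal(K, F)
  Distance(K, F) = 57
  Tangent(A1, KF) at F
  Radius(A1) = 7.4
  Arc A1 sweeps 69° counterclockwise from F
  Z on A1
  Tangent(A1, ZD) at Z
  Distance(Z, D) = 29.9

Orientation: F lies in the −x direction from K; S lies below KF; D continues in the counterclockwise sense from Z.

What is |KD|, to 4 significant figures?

81.46

K is at the origin; KF is horizontal with |KF| = 57.0 and F on the −x side, so F = (-57.00, 0.000). The tangent condition forces SF to be normal to KF, so S = F + (0, -7.4) = (-57.00, -7.400). On A1, F sits at bearing 90° from S; a 69° counterclockwise sweep puts Z at bearing 159°, so Z = S + 7.4·(cos 159°, sin 159°) = (-63.91, -4.748). Tangency of A1 to ZD means the radius SZ is perpendicular to ZD, so ZD runs along (−sin 159°, cos 159°); with |ZD| = 29.9, D = (-74.62, -32.66). Then |KD| = |D − K| = 81.46.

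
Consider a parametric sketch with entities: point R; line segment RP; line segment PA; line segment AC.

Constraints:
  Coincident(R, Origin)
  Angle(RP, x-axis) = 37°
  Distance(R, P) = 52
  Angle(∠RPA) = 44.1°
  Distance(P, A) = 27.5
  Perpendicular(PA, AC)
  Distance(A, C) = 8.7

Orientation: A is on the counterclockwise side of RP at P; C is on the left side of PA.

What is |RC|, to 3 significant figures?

29.2

R is at the origin; RP runs at 37.0° with length 52.0, so P = 52.0·(cos 37.0°, sin 37.0°) = (41.5, 31.3). ∠RPA = 44.1°, so PA runs at 37.0° + (180° − 44.1°) = 173° from the x-axis; with |PA| = 27.5, A = P + 27.5·(cos 173°, sin 173°) = (14.2, 34.7). PA ⟂ AC; with |AC| = 8.7 on the left of PA, C = A + 8.7·(-0.124, -0.992) = (13.2, 26.1). Then |RC| = |C − R| = 29.2.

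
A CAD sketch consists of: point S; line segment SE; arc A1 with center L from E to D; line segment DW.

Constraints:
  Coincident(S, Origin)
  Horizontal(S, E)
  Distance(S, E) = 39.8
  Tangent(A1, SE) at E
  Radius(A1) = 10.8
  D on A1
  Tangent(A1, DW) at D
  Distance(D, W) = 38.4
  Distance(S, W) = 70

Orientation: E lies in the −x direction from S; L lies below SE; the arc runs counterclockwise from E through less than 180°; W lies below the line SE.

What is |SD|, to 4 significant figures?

51.80

Checks: |SE| = 39.80 ✓; |LD| = 10.80 ✓; ∠(LD, DW) = 90.00° ✓; |DW| = 38.40 ✓; |SW| = 70.00 ✓.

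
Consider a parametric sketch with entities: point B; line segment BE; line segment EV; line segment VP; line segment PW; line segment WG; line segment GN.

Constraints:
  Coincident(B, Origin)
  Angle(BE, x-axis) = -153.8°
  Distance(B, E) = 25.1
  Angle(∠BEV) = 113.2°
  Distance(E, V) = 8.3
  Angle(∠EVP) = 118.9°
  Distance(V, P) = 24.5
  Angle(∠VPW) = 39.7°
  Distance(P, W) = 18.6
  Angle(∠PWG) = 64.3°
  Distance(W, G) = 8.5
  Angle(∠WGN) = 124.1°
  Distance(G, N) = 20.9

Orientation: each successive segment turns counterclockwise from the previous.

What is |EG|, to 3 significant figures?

12.7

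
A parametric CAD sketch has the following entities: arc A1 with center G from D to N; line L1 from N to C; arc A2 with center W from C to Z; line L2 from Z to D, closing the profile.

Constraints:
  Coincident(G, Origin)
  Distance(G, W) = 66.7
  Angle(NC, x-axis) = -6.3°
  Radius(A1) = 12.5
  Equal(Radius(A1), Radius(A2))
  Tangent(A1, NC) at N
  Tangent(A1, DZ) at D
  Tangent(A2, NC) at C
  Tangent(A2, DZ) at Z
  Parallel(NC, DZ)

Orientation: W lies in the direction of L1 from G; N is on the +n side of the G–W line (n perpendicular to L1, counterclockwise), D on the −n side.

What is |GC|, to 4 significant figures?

67.86

Tangency of A1 to both parallel lines with radius 12.5 puts N and D at G ± 12.5·n: N = (1.372, 12.42), D = (-1.372, -12.42). Equal radii place C and Z the same way about W: C = W + 12.5·n = (67.67, 5.105), Z = W − 12.5·n = (64.93, -19.74). Then |GC| = |C − G| = 67.86.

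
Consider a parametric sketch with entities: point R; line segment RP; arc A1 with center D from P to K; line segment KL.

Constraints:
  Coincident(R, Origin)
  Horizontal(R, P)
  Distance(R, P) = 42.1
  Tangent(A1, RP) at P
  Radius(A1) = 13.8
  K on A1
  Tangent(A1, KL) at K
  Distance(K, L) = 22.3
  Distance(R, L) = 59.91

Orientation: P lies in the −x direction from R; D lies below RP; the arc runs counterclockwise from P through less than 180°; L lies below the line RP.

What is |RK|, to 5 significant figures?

58.003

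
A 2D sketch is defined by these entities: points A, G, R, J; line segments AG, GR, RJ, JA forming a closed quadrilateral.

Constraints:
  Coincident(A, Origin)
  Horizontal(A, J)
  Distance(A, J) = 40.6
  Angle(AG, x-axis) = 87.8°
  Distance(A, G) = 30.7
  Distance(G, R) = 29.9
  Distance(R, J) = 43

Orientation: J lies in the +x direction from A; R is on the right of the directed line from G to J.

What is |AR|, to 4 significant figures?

2.586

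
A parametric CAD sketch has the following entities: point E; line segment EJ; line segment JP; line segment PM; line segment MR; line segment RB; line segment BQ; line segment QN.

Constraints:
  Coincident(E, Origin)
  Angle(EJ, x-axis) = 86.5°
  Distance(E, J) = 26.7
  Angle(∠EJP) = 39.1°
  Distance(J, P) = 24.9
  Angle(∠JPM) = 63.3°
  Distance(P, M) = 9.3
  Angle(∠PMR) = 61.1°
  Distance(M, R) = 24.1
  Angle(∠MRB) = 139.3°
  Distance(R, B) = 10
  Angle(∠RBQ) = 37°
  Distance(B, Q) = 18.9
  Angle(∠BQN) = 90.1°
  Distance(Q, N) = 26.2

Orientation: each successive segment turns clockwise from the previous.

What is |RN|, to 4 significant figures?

22.97

∠RBQ = 37.0° gives BQ at -113.7° from the x-axis; with |BQ| = 18.9, Q = (16.30, 15.20). ∠BQN = 90.1° gives QN at 156.4° from the x-axis; with |QN| = 26.2, N = (-7.705, 25.69). Then |RN| = |N − R| = 22.97.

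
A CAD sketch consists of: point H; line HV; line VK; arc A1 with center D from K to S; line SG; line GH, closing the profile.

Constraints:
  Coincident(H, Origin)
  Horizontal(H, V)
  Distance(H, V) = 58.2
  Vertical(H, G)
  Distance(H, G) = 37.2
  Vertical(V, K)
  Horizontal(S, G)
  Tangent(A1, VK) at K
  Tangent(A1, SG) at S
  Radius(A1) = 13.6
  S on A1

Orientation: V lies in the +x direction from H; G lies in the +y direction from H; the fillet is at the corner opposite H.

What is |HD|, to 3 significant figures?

50.5

H is at the origin; H and V share the same y with |HV| = 58.2 and V on the +x side, so V = (58.2, 0.00). H and G share the same x with |HG| = 37.2 and G on the +y side, so G = (0.00, 37.2). The virtual corner opposite H is at (58.2, 37.2). A1 meets VK tangentially, so DK is at right angles to VK and A1 meets SG tangentially, so DS is at right angles to SG, with radius 13.6, so the center D sits 13.6 in from both sides at D = (44.6, 23.6). Then |HD| = |D − H| = 50.5.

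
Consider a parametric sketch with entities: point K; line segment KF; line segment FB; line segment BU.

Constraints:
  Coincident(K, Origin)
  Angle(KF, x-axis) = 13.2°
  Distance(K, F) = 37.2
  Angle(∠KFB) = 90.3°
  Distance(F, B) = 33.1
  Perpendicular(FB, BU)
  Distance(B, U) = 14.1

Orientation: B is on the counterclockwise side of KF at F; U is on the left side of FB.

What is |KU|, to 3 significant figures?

40.5

∠KFB = 90.3°, so FB runs at 13.2° + (180° − 90.3°) = 103° from the x-axis; with |FB| = 33.1, B = F + 33.1·(cos 103°, sin 103°) = (28.8, 40.8). The perpendicularity gives BU at right angles to FB; with |BU| = 14.1 on the left of FB, U = B + 14.1·(-0.975, -0.223) = (15.1, 37.6). Then |KU| = |U − K| = 40.5.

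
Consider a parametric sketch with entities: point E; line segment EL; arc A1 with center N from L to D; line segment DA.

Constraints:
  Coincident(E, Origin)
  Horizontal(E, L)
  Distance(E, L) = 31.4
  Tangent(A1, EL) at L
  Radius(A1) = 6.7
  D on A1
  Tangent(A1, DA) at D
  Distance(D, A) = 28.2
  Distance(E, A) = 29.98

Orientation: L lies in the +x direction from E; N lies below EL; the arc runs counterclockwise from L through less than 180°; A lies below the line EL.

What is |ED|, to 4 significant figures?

25.82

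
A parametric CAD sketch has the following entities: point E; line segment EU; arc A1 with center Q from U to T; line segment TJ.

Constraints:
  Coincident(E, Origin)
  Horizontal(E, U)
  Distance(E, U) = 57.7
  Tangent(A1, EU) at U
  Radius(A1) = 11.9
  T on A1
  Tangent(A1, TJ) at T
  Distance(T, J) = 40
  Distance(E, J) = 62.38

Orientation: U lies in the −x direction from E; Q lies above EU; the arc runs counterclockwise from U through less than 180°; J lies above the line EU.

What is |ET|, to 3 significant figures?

47.0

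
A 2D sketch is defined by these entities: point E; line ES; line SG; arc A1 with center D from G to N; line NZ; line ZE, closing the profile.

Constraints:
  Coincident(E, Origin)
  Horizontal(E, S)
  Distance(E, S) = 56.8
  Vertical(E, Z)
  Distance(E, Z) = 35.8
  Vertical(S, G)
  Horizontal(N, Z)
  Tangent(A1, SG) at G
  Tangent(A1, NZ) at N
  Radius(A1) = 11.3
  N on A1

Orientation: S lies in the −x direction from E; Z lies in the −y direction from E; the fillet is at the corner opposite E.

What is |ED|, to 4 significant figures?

51.68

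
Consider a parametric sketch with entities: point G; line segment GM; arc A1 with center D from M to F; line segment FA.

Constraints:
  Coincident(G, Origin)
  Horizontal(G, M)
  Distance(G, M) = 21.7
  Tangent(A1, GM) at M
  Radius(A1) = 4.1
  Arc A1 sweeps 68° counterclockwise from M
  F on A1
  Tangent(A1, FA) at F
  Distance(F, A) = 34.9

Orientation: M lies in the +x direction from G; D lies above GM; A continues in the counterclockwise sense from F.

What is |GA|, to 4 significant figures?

52.04

G is at the origin; GM is horizontal with |GM| = 21.7 and M on the +x side, so M = (21.70, 0.000). Tangency of A1 to GM means the radius DM is perpendicular to GM, so D = M + (0, 4.1) = (21.70, 4.100). On A1, M sits at bearing -90° from D; a 68° counterclockwise sweep puts F at bearing -22°, so F = D + 4.1·(cos -22°, sin -22°) = (25.50, 2.564). Since A1 is tangent to FA there, DF ⟂ FA, so FA runs along (−sin -22°, cos -22°); with |FA| = 34.9, A = (38.58, 34.92). Then |GA| = |A − G| = 52.04.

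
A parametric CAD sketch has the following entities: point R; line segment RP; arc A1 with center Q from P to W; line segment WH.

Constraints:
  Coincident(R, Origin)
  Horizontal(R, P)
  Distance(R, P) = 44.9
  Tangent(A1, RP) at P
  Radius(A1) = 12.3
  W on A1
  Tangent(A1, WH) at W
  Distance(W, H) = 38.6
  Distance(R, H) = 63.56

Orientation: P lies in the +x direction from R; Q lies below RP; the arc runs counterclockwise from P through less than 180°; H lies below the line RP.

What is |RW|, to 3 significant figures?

35.4

Checks: R.y = 0.00, P.y = 0.00 ✓; |QW| = 12.30 ✓; ∠(QW, WH) = 90.00° ✓; |WH| = 38.60 ✓; |RH| = 63.56 ✓.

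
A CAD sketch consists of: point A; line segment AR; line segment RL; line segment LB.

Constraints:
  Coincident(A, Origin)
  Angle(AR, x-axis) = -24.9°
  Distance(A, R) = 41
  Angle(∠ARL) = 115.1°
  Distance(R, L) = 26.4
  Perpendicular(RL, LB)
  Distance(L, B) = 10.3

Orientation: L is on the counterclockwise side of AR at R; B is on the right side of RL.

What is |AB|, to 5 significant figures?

64.554

∠ARL = 115.1°, so RL runs at -24.9° + (180° − 115.1°) = 40.000° from the x-axis; with |RL| = 26.4, L = R + 26.4·(cos 40.000°, sin 40.000°) = (57.412, -0.29288). The perpendicularity gives LB at right angles to RL; with |LB| = 10.3 on the right of RL, B = L + 10.3·(0.64279, -0.76604) = (64.033, -8.1831). Then |AB| = |B − A| = 64.554.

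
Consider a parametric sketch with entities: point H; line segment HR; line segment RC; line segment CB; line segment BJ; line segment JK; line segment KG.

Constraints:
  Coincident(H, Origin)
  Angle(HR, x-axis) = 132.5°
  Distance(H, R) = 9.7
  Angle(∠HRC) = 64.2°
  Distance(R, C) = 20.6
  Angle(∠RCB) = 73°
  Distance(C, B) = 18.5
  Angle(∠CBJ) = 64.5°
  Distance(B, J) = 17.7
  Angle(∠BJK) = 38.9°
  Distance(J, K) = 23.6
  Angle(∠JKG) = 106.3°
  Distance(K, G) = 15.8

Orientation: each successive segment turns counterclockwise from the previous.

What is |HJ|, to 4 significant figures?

3.650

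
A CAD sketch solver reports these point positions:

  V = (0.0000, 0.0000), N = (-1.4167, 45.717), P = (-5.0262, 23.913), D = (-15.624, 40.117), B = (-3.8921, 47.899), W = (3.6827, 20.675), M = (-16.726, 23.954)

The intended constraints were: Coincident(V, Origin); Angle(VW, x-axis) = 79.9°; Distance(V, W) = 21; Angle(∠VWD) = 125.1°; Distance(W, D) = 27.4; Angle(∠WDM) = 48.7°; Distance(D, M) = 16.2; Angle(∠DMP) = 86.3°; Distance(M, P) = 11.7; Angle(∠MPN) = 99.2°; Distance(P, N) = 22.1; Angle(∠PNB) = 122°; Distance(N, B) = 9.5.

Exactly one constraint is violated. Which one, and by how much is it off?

Distance(N, B) = 9.5 — off by 6.20.

V = (0.00, 0.00) ✓; VW at 79.90° ✓; |VW| = 21.00 ✓; ∠VWD = 125.1° ✓; |WD| = 27.40 ✓; ∠WDM = 48.70° ✓; |DM| = 16.20 ✓; ∠DMP = 86.30° ✓; |MP| = 11.70 ✓; ∠MPN = 99.20° ✓; |PN| = 22.10 ✓; ∠PNB = 122.0° ✓; |NB| = 3.300 ✗.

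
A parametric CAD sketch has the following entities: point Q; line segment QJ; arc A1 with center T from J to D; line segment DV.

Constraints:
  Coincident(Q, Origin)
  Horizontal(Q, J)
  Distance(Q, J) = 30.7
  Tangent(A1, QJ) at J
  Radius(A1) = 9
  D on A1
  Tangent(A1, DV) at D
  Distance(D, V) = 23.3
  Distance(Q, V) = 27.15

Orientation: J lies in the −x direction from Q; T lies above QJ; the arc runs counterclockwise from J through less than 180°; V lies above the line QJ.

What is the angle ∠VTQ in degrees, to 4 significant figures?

55.28°

Q is at the origin; QJ is horizontal with |QJ| = 30.7 and J on the −x side, so J = (-30.70, 0.000). Tangency of A1 to QJ means the radius TJ is perpendicular to QJ, so T = J + (0, 9) = (-30.70, 9.000). Since TD ⟂ DV (tangency), |TV| = √(9.0² + 23.3²) = 24.98 regardless of where D sits on A1. So V lies on both circle(Q, 27.15) and circle(T, 24.98); the above-QJ intersection is V = (-11.27, 24.70). D is the foot of the tangent from V: D = (-22.90, 4.508).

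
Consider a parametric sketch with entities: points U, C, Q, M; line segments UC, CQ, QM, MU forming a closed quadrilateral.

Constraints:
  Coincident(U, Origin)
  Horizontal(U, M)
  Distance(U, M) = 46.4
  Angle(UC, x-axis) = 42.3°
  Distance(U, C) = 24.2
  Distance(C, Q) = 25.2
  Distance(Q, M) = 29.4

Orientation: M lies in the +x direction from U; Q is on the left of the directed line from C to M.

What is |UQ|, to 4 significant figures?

49.09

U is at the origin; U and M share the same y with |UM| = 46.4 and M in +x, so M = (46.4, 0). UC runs at 42.3° with |UC| = 24.2, so C = (17.90, 16.29). Q is determined by |CQ| = 25.2 and |QM| = 29.4 together: it lies at the intersection of circle(C, 25.2) and circle(M, 29.4). With |CM| = 32.83, the foot of the radical line on CM is 12.92 from C and the perpendicular offset is √(25.2² − 12.92²) = 21.64. Taking the left-of-CM solution: Q = (39.85, 28.66).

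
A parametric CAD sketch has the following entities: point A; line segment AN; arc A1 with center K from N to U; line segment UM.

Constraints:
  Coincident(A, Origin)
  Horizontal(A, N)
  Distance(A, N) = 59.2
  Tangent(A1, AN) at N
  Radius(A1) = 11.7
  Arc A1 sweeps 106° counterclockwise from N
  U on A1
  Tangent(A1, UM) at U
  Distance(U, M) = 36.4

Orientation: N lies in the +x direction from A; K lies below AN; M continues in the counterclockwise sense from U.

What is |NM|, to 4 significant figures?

49.93

A is at the origin; AN is horizontal with |AN| = 59.2 and N on the +x side, so N = (59.20, 0.000). A1 meets AN tangentially, so KN is at right angles to AN, so K = N + (0, -11.7) = (59.20, -11.70). On A1, N sits at bearing 90° from K; a 106° counterclockwise sweep puts U at bearing 196°, so U = K + 11.7·(cos 196°, sin 196°) = (47.95, -14.92). Tangency of A1 to UM means the radius KU is perpendicular to UM, so UM runs along (−sin 196°, cos 196°); with |UM| = 36.4, M = (57.99, -49.91). Then |NM| = |M − N| = 49.93.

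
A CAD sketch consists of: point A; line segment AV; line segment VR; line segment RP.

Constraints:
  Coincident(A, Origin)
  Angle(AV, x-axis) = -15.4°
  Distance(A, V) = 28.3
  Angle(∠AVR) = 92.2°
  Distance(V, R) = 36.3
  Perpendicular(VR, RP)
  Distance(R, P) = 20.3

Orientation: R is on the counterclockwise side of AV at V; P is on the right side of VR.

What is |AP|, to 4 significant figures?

61.30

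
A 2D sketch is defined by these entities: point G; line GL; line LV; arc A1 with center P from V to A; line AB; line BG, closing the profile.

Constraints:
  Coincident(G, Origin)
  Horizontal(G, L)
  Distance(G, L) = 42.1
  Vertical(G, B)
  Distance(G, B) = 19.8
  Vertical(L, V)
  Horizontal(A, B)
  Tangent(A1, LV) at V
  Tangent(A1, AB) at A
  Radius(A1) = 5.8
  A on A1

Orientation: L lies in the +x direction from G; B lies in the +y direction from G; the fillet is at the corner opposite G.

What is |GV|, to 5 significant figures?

44.367

G is at the origin; GL is horizontal with |GL| = 42.1 and L on the +x side, so L = (42.100, 0.0000). GB is vertical with |GB| = 19.8 and B on the +y side, so B = (0.0000, 19.800). The virtual corner opposite G is at (42.100, 19.800). A1 meets LV tangentially, so PV is at right angles to LV and tangency of A1 to AB means the radius PA is perpendicular to AB, with radius 5.8, so the center P sits 5.8 in from both sides at P = (36.300, 14.000). That places the tangent points at V = (42.100, 14.000) on LV and A = (36.300, 19.800) on AB. Then |GV| = |V − G| = 44.367.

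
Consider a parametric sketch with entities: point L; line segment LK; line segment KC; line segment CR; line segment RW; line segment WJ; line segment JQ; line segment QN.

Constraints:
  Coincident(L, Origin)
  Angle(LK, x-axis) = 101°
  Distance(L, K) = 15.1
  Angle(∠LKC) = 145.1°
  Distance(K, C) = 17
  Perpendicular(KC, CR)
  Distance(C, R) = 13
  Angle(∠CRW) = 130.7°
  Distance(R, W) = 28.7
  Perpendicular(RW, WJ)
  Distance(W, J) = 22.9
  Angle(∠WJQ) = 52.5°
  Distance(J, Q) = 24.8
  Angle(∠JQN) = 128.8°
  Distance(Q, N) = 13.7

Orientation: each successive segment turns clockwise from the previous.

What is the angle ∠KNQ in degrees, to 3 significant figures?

10.4°

L is at the origin; LK runs at 101.0° with length 15.1, so K = (-2.88, 14.8). ∠LKC = 145.1° gives KC at 66.1° from the x-axis; with |KC| = 17.0, C = (4.01, 30.4). The perpendicularity gives CR at right angles to KC, so CR runs at -23.9°; with |CR| = 13.0, R = (15.9, 25.1). ∠CRW = 130.7° gives RW at -73.2° from the x-axis; with |RW| = 28.7, W = (24.2, -2.38). RW ⟂ WJ, so WJ runs at -163°; with |WJ| = 22.9, J = (2.26, -9.00). ∠WJQ = 52.5° gives JQ at 69.3° from the x-axis; with |JQ| = 24.8, Q = (11.0, 14.2). ∠JQN = 128.8° gives QN at 18.1° from the x-axis; with |QN| = 13.7, N = (24.1, 18.5). Then cos ∠KNQ = NK·NQ / (|NK||NQ|), giving 10.4°.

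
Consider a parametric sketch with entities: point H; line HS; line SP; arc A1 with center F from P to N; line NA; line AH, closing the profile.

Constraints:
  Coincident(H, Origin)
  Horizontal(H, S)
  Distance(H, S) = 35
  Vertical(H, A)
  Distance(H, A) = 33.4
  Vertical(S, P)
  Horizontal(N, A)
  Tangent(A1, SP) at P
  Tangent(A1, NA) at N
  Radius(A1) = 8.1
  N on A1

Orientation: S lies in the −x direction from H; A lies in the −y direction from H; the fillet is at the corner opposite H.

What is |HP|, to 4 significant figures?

43.19

H is at the origin; HS is horizontal with |HS| = 35.0 and S on the −x side, so S = (-35.00, 0.000). H and A share the same x with |HA| = 33.4 and A on the −y side, so A = (0.000, -33.40). The virtual corner opposite H is at (-35.00, -33.40). The tangent condition forces FP to be normal to SP and the tangent condition forces FN to be normal to NA, with radius 8.1, so the center F sits 8.1 in from both sides at F = (-26.90, -25.30). That places the tangent points at P = (-35.00, -25.30) on SP and N = (-26.90, -33.40) on NA. Then |HP| = |P − H| = 43.19.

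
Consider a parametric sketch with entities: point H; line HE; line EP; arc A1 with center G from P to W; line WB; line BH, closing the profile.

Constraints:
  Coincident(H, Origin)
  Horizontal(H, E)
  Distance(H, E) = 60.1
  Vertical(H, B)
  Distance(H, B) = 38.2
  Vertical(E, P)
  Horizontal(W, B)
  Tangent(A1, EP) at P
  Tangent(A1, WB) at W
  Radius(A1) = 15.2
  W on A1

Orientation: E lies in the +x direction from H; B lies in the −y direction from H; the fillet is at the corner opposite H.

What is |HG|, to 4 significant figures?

50.45

HB is vertical with |HB| = 38.2 and B on the −y side, so B = (0.000, -38.20). The virtual corner opposite H is at (60.10, -38.20). The tangent condition forces GP to be normal to EP and the tangent condition forces GW to be normal to WB, with radius 15.2, so the center G sits 15.2 in from both sides at G = (44.90, -23.00). Then |HG| = |G − H| = 50.45.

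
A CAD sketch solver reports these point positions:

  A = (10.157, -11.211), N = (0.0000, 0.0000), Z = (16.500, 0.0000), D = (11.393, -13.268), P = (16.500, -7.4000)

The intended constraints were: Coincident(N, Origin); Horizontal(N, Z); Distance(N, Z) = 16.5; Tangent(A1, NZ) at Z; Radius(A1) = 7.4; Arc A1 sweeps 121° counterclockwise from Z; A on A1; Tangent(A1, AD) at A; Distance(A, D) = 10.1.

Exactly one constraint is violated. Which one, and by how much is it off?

Distance(A, D) = 10.1 — off by 7.70.

N = (0.00, 0.00) ✓; N.y = 0.00, Z.y = 0.00 ✓; |NZ| = 16.50 ✓; ∠(PZ, ZN) = 90.00° ✓; |PZ| = 7.400 ✓; bearing(P→A) − bearing(P→Z) = 121.0° ✓; |PA| = 7.400 ✓; ∠(PA, AD) = 90.00° ✓; |AD| = 2.400 ✗.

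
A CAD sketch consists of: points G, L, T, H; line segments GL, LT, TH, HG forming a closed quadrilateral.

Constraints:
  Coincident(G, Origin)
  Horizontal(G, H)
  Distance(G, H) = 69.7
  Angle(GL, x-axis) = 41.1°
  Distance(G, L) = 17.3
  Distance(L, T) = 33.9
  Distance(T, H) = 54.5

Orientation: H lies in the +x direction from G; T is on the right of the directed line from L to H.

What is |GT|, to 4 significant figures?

29.47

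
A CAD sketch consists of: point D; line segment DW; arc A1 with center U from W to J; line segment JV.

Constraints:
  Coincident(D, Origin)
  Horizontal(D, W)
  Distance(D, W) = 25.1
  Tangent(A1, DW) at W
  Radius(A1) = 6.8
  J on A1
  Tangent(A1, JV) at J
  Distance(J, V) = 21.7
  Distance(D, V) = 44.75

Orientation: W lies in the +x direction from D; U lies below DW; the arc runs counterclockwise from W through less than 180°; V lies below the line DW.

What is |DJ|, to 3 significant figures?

23.4

Checks: |UJ| = 6.800 ✓; ∠(UJ, JV) = 90.00° ✓; |JV| = 21.70 ✓; |DV| = 44.75 ✓.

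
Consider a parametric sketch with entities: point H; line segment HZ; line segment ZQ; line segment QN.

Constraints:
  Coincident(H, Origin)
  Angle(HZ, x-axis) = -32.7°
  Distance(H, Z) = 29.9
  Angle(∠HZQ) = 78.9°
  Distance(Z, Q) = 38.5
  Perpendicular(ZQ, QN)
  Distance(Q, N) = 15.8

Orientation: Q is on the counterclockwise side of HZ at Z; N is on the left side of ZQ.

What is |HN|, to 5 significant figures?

35.433

H is at the origin; HZ runs at -32.7° with length 29.9, so Z = 29.9·(cos -32.7°, sin -32.7°) = (25.161, -16.153). ∠HZQ = 78.9°, so ZQ runs at -32.7° + (180° − 78.9°) = 68.400° from the x-axis; with |ZQ| = 38.5, Q = Z + 38.5·(cos 68.400°, sin 68.400°) = (39.334, 19.643). ZQ ⟂ QN; with |QN| = 15.8 on the left of ZQ, N = Q + 15.8·(-0.92978, 0.36812) = (24.643, 25.460). Then |HN| = |N − H| = 35.433.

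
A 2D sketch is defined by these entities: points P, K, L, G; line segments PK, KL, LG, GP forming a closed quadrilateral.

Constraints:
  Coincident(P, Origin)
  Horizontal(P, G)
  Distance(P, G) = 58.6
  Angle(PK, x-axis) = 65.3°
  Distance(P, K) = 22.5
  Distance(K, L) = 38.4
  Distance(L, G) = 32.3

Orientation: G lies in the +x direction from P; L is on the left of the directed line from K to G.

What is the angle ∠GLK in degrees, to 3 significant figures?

97.4°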